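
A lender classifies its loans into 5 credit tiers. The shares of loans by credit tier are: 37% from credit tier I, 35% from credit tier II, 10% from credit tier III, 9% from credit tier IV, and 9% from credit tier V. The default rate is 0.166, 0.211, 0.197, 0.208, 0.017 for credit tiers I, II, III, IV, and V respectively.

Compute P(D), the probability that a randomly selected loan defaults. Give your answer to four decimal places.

P(D) = P(D|I)·P(I) + P(D|II)·P(II) + P(D|III)·P(III) + P(D|IV)·P(IV) + P(D|V)·P(V)
      = 0.166·0.37 + 0.211·0.35 + 0.197·0.1 + 0.208·0.09 + 0.017·0.09
      = 0.06142 + 0.07385 + 0.0197 + 0.01872 + 0.00153 = 0.17522

P(D) ≈ 0.1752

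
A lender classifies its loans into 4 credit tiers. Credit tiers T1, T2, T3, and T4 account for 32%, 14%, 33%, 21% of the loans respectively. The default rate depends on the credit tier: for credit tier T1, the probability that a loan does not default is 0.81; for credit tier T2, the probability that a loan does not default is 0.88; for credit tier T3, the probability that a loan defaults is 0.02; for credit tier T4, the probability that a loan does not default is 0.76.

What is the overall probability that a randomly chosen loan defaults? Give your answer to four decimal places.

0.1346

P(D|T1) = 1 − 0.81 = 0.19.
P(D|T2) = 1 − 0.88 = 0.12.
P(D|T4) = 1 − 0.76 = 0.24.
By the law of total probability,
P(D) = P(D|T1)·P(T1) + P(D|T2)·P(T2) + P(D|T3)·P(T3) + P(D|T4)·P(T4)
      = 0.19·0.32 + 0.12·0.14 + 0.02·0.33 + 0.24·0.21
      = 0.0608 + 0.0168 + 0.0066 + 0.0504 = 0.1346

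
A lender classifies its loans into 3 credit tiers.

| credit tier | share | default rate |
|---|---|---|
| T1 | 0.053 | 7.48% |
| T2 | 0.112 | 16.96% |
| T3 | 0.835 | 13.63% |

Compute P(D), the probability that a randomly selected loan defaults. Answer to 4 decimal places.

0.1368

P(D) = P(D|T1)·P(T1) + P(D|T2)·P(T2) + P(D|T3)·P(T3)
      = 0.0748·0.053 + 0.1696·0.112 + 0.1363·0.835
      = 0.0039644 + 0.0189952 + 0.1138105 = 0.1367701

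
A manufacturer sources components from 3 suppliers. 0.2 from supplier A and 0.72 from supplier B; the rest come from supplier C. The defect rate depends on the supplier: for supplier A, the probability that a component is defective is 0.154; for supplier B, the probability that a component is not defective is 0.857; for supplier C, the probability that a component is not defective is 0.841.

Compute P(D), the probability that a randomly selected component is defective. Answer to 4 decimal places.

P(D) ≈ 0.1465

P(C) = 1 − (0.2 + 0.72) = 0.08.
P(D|B) = 1 − 0.857 = 0.143.
P(D|C) = 1 − 0.841 = 0.159.
By the law of total probability,
P(D) = P(D|A)·P(A) + P(D|B)·P(B) + P(D|C)·P(C)
      = 0.154·0.2 + 0.143·0.72 + 0.159·0.08
      = 0.0308 + 0.10296 + 0.01272 = 0.14648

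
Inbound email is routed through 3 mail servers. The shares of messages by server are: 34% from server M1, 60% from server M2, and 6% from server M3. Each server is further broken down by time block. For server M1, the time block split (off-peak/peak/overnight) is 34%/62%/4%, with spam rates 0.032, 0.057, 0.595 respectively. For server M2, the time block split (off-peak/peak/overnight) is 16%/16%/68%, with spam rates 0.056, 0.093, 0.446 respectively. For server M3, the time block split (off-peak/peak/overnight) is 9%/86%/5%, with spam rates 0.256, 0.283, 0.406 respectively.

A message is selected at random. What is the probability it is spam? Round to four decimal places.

P(S|M1) = 0.34·0.032 + 0.62·0.057 + 0.04·0.595 = 0.01088 + 0.03534 + 0.0238 = 0.07002
P(S|M2) = 0.16·0.056 + 0.16·0.093 + 0.68·0.446 = 0.00896 + 0.01488 + 0.30328 = 0.32712
P(S|M3) = 0.09·0.256 + 0.86·0.283 + 0.05·0.406 = 0.02304 + 0.24338 + 0.0203 = 0.28672
By total probability over the outer partition,
P(S) = 0.34·0.07002 + 0.6·0.32712 + 0.06·0.28672
      = 0.0238068 + 0.196272 + 0.0172032 = 0.237282

P(S) ≈ 0.2373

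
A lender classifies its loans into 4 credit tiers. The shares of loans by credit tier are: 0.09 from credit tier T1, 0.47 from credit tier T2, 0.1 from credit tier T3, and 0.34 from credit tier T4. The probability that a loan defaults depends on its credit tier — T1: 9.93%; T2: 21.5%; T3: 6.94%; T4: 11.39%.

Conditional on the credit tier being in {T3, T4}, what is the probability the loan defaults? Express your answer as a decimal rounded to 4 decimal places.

0.1038

Let S = {T3, T4}.
P(S) = 0.1 + 0.34 = 0.44.
P(D ∩ S) = 0.0694·0.1 + 0.1139·0.34 = 0.00694 + 0.038726 = 0.045666.
P(D | S) = 0.045666 / 0.44 = 0.103786…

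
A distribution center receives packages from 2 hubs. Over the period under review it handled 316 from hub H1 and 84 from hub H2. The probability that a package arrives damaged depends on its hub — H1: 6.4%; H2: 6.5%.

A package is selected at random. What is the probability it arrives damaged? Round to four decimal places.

0.0642

Total: 316 + 84 = 400.
P(H1) = 316/400 = 0.79. P(H2) = 84/400 = 0.21.
P(D) = P(D|H1)·P(H1) + P(D|H2)·P(H2)
      = 0.064·0.79 + 0.065·0.21
      = 0.05056 + 0.01365 = 0.06421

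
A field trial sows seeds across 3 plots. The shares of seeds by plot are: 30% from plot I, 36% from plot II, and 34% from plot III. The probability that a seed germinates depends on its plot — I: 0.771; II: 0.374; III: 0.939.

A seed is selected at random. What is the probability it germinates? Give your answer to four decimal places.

P(G) = P(G|I)·P(I) + P(G|II)·P(II) + P(G|III)·P(III)
      = 0.771·0.3 + 0.374·0.36 + 0.939·0.34
      = 0.2313 + 0.13464 + 0.31926 = 0.6852

0.6852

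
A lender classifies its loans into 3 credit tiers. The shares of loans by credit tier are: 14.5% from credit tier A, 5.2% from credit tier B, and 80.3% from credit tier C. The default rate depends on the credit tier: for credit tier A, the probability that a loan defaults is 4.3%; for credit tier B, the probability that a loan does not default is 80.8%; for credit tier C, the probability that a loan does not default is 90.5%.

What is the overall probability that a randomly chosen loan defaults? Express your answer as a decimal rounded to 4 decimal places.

P(D|B) = 1 − 0.808 = 0.192.
P(D|C) = 1 − 0.905 = 0.095.
P(D) = P(D|A)·P(A) + P(D|B)·P(B) + P(D|C)·P(C)
      = 0.043·0.145 + 0.192·0.052 + 0.095·0.803
      = 0.006235 + 0.009984 + 0.076285 = 0.092504

0.0925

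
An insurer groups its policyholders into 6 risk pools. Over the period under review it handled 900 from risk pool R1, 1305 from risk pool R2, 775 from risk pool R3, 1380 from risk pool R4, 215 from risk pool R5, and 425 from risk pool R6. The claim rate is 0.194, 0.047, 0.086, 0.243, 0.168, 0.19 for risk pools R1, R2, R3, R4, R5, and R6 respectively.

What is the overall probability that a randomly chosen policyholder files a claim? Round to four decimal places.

Total: 900 + 1305 + 775 + 1380 + 215 + 425 = 5000.
P(R1) = 900/5000 = 0.18. P(R2) = 1305/5000 = 0.261. P(R3) = 775/5000 = 0.155. P(R4) = 1380/5000 = 0.276. P(R5) = 215/5000 = 0.043. P(R6) = 425/5000 = 0.085.
P(C) = P(C|R1)·P(R1) + P(C|R2)·P(R2) + P(C|R3)·P(R3) + P(C|R4)·P(R4) + P(C|R5)·P(R5) + P(C|R6)·P(R6)
      = 0.194·0.18 + 0.047·0.261 + 0.086·0.155 + 0.243·0.276 + 0.168·0.043 + 0.19·0.085
      = 0.03492 + 0.012267 + 0.01333 + 0.067068 + 0.007224 + 0.01615 = 0.150959

0.1510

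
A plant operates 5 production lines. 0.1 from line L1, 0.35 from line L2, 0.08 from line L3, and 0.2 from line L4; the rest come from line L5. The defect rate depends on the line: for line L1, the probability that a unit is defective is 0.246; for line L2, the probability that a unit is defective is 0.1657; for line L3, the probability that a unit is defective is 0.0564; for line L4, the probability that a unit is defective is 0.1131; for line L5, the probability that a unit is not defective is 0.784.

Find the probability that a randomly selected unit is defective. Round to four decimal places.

P(L5) = 1 − (0.1 + 0.35 + 0.08 + 0.2) = 0.27.
P(D|L5) = 1 − 0.784 = 0.216.
By the law of total probability,
P(D) = P(D|L1)·P(L1) + P(D|L2)·P(L2) + P(D|L3)·P(L3) + P(D|L4)·P(L4) + P(D|L5)·P(L5)
      = 0.246·0.1 + 0.1657·0.35 + 0.0564·0.08 + 0.1131·0.2 + 0.216·0.27
      = 0.0246 + 0.057995 + 0.004512 + 0.02262 + 0.05832 = 0.168047

P(D) ≈ 0.1680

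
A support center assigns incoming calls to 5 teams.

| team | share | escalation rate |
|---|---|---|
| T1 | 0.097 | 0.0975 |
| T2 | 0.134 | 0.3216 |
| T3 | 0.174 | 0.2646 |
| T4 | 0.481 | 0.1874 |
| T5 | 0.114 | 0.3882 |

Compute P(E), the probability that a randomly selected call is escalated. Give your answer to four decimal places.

0.2330

P(E) = P(E|T1)·P(T1) + P(E|T2)·P(T2) + P(E|T3)·P(T3) + P(E|T4)·P(T4) + P(E|T5)·P(T5)
      = 0.0975·0.097 + 0.3216·0.134 + 0.2646·0.174 + 0.1874·0.481 + 0.3882·0.114
      = 0.0094575 + 0.0430944 + 0.0460404 + 0.0901394 + 0.0442548 = 0.2329865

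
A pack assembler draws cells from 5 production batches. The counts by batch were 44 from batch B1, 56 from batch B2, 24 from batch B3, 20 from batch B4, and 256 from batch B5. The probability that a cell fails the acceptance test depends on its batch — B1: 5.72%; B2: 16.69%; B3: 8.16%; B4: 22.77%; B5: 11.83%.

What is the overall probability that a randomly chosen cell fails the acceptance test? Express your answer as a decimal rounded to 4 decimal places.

0.1217

Total: 44 + 56 + 24 + 20 + 256 = 400.
P(B1) = 44/400 = 0.11. P(B2) = 56/400 = 0.14. P(B3) = 24/400 = 0.06. P(B4) = 20/400 = 0.05. P(B5) = 256/400 = 0.64.
P(F) = P(F|B1)·P(B1) + P(F|B2)·P(B2) + P(F|B3)·P(B3) + P(F|B4)·P(B4) + P(F|B5)·P(B5)
      = 0.0572·0.11 + 0.1669·0.14 + 0.0816·0.06 + 0.2277·0.05 + 0.1183·0.64
      = 0.006292 + 0.023366 + 0.004896 + 0.011385 + 0.075712 = 0.121651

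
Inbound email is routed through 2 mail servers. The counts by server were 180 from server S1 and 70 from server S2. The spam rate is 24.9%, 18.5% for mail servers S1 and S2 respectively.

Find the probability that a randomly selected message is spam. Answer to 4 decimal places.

Total: 180 + 70 = 250.
P(S1) = 180/250 = 0.72. P(S2) = 70/250 = 0.28.
Using total probability over the partition,
P(S) = P(S|S1)·P(S1) + P(S|S2)·P(S2)
      = 0.249·0.72 + 0.185·0.28
      = 0.17928 + 0.0518 = 0.23108

P(S) ≈ 0.2311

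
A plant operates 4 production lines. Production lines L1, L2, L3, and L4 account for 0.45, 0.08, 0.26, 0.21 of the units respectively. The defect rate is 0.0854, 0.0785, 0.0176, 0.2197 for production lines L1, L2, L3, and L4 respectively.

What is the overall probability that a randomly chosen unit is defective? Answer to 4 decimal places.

P(D) = P(D|L1)·P(L1) + P(D|L2)·P(L2) + P(D|L3)·P(L3) + P(D|L4)·P(L4)
      = 0.0854·0.45 + 0.0785·0.08 + 0.0176·0.26 + 0.2197·0.21
      = 0.03843 + 0.00628 + 0.004576 + 0.046137 = 0.095423

P(D) ≈ 0.0954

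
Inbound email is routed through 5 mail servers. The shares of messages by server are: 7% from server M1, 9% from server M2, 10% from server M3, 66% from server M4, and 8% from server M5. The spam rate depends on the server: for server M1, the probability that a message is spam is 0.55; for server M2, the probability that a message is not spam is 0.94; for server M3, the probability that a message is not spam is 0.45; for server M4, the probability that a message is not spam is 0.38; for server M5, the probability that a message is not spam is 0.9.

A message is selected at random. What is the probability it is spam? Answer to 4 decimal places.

0.5161

P(S|M2) = 1 − 0.94 = 0.06.
P(S|M3) = 1 − 0.45 = 0.55.
P(S|M4) = 1 − 0.38 = 0.62.
P(S|M5) = 1 − 0.9 = 0.1.
P(S) = P(S|M1)·P(M1) + P(S|M2)·P(M2) + P(S|M3)·P(M3) + P(S|M4)·P(M4) + P(S|M5)·P(M5)
      = 0.55·0.07 + 0.06·0.09 + 0.55·0.1 + 0.62·0.66 + 0.1·0.08
      = 0.0385 + 0.0054 + 0.055 + 0.4092 + 0.008 = 0.5161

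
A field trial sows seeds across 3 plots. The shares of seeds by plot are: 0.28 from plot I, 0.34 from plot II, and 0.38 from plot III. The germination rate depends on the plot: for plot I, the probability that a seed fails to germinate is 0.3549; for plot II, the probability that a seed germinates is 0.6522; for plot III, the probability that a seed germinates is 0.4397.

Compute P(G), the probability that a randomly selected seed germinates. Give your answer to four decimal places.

P(G|I) = 1 − 0.3549 = 0.6451.
P(G) = P(G|I)·P(I) + P(G|II)·P(II) + P(G|III)·P(III)
      = 0.6451·0.28 + 0.6522·0.34 + 0.4397·0.38
      = 0.180628 + 0.221748 + 0.167086 = 0.569462

P(G) ≈ 0.5695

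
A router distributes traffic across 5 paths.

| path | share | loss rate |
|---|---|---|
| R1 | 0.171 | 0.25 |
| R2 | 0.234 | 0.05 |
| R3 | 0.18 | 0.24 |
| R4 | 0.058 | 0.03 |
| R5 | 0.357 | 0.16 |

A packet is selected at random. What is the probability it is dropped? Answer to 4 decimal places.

By the law of total probability,
P(L) = P(L|R1)·P(R1) + P(L|R2)·P(R2) + P(L|R3)·P(R3) + P(L|R4)·P(R4) + P(L|R5)·P(R5)
      = 0.25·0.171 + 0.05·0.234 + 0.24·0.18 + 0.03·0.058 + 0.16·0.357
      = 0.04275 + 0.0117 + 0.0432 + 0.00174 + 0.05712 = 0.15651

0.1565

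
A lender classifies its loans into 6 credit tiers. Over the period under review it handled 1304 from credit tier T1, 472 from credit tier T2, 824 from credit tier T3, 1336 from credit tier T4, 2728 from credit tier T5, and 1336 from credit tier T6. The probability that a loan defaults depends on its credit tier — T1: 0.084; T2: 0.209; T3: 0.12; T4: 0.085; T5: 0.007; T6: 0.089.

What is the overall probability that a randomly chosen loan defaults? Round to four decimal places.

Total: 1304 + 472 + 824 + 1336 + 2728 + 1336 = 8000.
P(T1) = 1304/8000 = 0.163. P(T2) = 472/8000 = 0.059. P(T3) = 824/8000 = 0.103. P(T4) = 1336/8000 = 0.167. P(T5) = 2728/8000 = 0.341. P(T6) = 1336/8000 = 0.167.
Using total probability over the partition,
P(D) = P(D|T1)·P(T1) + P(D|T2)·P(T2) + P(D|T3)·P(T3) + P(D|T4)·P(T4) + P(D|T5)·P(T5) + P(D|T6)·P(T6)
      = 0.084·0.163 + 0.209·0.059 + 0.12·0.103 + 0.085·0.167 + 0.007·0.341 + 0.089·0.167
      = 0.013692 + 0.012331 + 0.01236 + 0.014195 + 0.002387 + 0.014863 = 0.069828

0.0698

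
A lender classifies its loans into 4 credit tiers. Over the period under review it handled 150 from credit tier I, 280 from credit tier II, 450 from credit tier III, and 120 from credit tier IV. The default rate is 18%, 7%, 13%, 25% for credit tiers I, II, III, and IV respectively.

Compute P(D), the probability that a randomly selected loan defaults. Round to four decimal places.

0.1351

Total: 150 + 280 + 450 + 120 = 1000.
P(I) = 150/1000 = 0.15. P(II) = 280/1000 = 0.28. P(III) = 450/1000 = 0.45. P(IV) = 120/1000 = 0.12.
P(D) = P(D|I)·P(I) + P(D|II)·P(II) + P(D|III)·P(III) + P(D|IV)·P(IV)
      = 0.18·0.15 + 0.07·0.28 + 0.13·0.45 + 0.25·0.12
      = 0.027 + 0.0196 + 0.0585 + 0.03 = 0.1351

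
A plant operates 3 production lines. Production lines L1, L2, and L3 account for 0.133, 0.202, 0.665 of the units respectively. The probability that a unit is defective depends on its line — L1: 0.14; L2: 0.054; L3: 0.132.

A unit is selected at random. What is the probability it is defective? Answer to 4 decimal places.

0.1173

P(D) = P(D|L1)·P(L1) + P(D|L2)·P(L2) + P(D|L3)·P(L3)
      = 0.14·0.133 + 0.054·0.202 + 0.132·0.665
      = 0.01862 + 0.010908 + 0.08778 = 0.117308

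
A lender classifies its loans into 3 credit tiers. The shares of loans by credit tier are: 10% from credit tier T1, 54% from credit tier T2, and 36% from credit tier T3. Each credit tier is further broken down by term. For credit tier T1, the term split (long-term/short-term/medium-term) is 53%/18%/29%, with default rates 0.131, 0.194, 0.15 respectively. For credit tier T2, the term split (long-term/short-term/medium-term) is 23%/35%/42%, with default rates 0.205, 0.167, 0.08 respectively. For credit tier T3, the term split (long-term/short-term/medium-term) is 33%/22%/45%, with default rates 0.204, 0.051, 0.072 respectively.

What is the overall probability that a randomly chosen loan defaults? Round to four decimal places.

P(D|T1) = 0.53·0.131 + 0.18·0.194 + 0.29·0.15 = 0.06943 + 0.03492 + 0.0435 = 0.14785
P(D|T2) = 0.23·0.205 + 0.35·0.167 + 0.42·0.08 = 0.04715 + 0.05845 + 0.0336 = 0.1392
P(D|T3) = 0.33·0.204 + 0.22·0.051 + 0.45·0.072 = 0.06732 + 0.01122 + 0.0324 = 0.11094
Then overall,
P(D) = 0.1·0.14785 + 0.54·0.1392 + 0.36·0.11094
      = 0.014785 + 0.075168 + 0.0399384 = 0.1298914

0.1299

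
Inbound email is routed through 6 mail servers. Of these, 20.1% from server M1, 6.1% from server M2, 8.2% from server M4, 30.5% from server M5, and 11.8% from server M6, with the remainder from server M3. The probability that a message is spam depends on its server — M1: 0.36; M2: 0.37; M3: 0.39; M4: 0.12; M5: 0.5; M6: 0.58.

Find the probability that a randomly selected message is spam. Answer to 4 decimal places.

P(M3) = 1 − (0.201 + 0.061 + 0.082 + 0.305 + 0.118) = 0.233.
Summing over the partition,
P(S) = P(S|M1)·P(M1) + P(S|M2)·P(M2) + P(S|M3)·P(M3) + P(S|M4)·P(M4) + P(S|M5)·P(M5) + P(S|M6)·P(M6)
      = 0.36·0.201 + 0.37·0.061 + 0.39·0.233 + 0.12·0.082 + 0.5·0.305 + 0.58·0.118
      = 0.07236 + 0.02257 + 0.09087 + 0.00984 + 0.1525 + 0.06844 = 0.41658

0.4166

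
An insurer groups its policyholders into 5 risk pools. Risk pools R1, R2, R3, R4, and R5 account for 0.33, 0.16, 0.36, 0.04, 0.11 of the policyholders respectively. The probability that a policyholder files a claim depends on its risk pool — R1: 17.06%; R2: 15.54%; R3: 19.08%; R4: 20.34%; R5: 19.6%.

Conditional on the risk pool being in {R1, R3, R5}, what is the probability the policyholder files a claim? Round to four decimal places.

0.1832

Let S = {R1, R3, R5}.
P(S) = 0.33 + 0.36 + 0.11 = 0.8.
P(C ∩ S) = 0.1706·0.33 + 0.1908·0.36 + 0.196·0.11 = 0.056298 + 0.068688 + 0.02156 = 0.146546.
P(C | S) = 0.146546 / 0.8 = 0.183183…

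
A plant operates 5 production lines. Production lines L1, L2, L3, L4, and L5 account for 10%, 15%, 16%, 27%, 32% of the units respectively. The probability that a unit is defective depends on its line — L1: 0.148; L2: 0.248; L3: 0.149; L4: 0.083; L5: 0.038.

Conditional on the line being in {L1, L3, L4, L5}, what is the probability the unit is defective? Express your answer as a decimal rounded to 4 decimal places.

Let S = {L1, L3, L4, L5}.
P(S) = 0.1 + 0.16 + 0.27 + 0.32 = 0.85.
P(D ∩ S) = 0.148·0.1 + 0.149·0.16 + 0.083·0.27 + 0.038·0.32 = 0.0148 + 0.02384 + 0.02241 + 0.01216 = 0.07321.
P(D | S) = 0.07321 / 0.85 = 0.086129…

P(D|S) ≈ 0.0861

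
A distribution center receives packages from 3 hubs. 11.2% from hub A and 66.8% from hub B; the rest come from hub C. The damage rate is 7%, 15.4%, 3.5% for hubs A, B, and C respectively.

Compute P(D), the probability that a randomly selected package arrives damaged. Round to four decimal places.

P(C) = 1 − (0.112 + 0.668) = 0.22.
Summing over the partition,
P(D) = P(D|A)·P(A) + P(D|B)·P(B) + P(D|C)·P(C)
      = 0.07·0.112 + 0.154·0.668 + 0.035·0.22
      = 0.00784 + 0.102872 + 0.0077 = 0.118412

0.1184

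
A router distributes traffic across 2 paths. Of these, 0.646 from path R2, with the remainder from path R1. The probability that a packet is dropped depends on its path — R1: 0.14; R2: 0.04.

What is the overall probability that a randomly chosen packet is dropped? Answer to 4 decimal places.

0.0754

P(R1) = 1 − (0.646) = 0.354.
Summing over the partition,
P(L) = P(L|R1)·P(R1) + P(L|R2)·P(R2)
      = 0.14·0.354 + 0.04·0.646
      = 0.04956 + 0.02584 = 0.0754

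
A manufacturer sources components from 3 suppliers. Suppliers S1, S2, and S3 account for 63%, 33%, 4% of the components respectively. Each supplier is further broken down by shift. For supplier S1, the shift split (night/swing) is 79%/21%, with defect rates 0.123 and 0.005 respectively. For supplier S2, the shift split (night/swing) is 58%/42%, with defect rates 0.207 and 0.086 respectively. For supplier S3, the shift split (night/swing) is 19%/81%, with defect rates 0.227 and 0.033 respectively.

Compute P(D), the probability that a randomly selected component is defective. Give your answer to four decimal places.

P(D) ≈ 0.1162

P(D|S1) = 0.79·0.123 + 0.21·0.005 = 0.09717 + 0.00105 = 0.09822
P(D|S2) = 0.58·0.207 + 0.42·0.086 = 0.12006 + 0.03612 = 0.15618
P(D|S3) = 0.19·0.227 + 0.81·0.033 = 0.04313 + 0.02673 = 0.06986
By total probability over the outer partition,
P(D) = 0.63·0.09822 + 0.33·0.15618 + 0.04·0.06986
      = 0.0618786 + 0.0515394 + 0.0027944 = 0.1162124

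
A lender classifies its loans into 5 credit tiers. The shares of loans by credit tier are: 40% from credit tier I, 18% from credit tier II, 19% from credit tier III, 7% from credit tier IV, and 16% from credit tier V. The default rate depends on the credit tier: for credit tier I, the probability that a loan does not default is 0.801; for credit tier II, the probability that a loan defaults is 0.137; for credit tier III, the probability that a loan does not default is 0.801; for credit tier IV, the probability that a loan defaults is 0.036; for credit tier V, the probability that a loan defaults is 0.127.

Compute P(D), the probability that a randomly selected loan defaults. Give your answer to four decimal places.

0.1649

P(D|I) = 1 − 0.801 = 0.199.
P(D|III) = 1 − 0.801 = 0.199.
P(D) = P(D|I)·P(I) + P(D|II)·P(II) + P(D|III)·P(III) + P(D|IV)·P(IV) + P(D|V)·P(V)
      = 0.199·0.4 + 0.137·0.18 + 0.199·0.19 + 0.036·0.07 + 0.127·0.16
      = 0.0796 + 0.02466 + 0.03781 + 0.00252 + 0.02032 = 0.16491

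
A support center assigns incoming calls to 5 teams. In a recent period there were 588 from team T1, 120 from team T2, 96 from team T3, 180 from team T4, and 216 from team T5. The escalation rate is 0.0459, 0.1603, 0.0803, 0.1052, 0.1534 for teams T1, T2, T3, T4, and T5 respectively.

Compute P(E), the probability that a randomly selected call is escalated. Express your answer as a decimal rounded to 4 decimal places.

P(E) ≈ 0.0883

Total: 588 + 120 + 96 + 180 + 216 = 1200.
P(T1) = 588/1200 = 0.49. P(T2) = 120/1200 = 0.1. P(T3) = 96/1200 = 0.08. P(T4) = 180/1200 = 0.15. P(T5) = 216/1200 = 0.18.
P(E) = P(E|T1)·P(T1) + P(E|T2)·P(T2) + P(E|T3)·P(T3) + P(E|T4)·P(T4) + P(E|T5)·P(T5)
      = 0.0459·0.49 + 0.1603·0.1 + 0.0803·0.08 + 0.1052·0.15 + 0.1534·0.18
      = 0.022491 + 0.01603 + 0.006424 + 0.01578 + 0.027612 = 0.088337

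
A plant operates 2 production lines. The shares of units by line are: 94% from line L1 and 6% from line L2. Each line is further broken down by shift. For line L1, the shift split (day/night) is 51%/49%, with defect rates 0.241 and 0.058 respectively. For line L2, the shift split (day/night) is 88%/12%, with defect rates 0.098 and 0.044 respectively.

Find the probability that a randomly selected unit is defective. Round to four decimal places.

0.1477

P(D|L1) = 0.51·0.241 + 0.49·0.058 = 0.12291 + 0.02842 = 0.15133
P(D|L2) = 0.88·0.098 + 0.12·0.044 = 0.08624 + 0.00528 = 0.09152
By total probability over the outer partition,
P(D) = 0.94·0.15133 + 0.06·0.09152
      = 0.1422502 + 0.0054912 = 0.1477414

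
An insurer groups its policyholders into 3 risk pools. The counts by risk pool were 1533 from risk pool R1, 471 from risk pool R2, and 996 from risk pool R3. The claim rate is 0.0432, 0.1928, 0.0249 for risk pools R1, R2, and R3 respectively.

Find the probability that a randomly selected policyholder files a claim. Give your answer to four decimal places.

Total: 1533 + 471 + 996 = 3000.
P(R1) = 1533/3000 = 0.511. P(R2) = 471/3000 = 0.157. P(R3) = 996/3000 = 0.332.
Summing over the partition,
P(C) = P(C|R1)·P(R1) + P(C|R2)·P(R2) + P(C|R3)·P(R3)
      = 0.0432·0.511 + 0.1928·0.157 + 0.0249·0.332
      = 0.0220752 + 0.0302696 + 0.0082668 = 0.0606116

0.0606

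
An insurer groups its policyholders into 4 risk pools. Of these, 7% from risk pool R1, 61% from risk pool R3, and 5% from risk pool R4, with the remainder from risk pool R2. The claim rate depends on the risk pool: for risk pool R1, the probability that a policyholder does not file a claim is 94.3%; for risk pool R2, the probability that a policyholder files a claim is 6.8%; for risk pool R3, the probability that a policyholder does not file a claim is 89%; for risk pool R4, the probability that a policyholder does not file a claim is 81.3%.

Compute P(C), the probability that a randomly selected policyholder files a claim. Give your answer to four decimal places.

0.0988

P(R2) = 1 − (0.07 + 0.61 + 0.05) = 0.27.
P(C|R1) = 1 − 0.943 = 0.057.
P(C|R3) = 1 − 0.89 = 0.11.
P(C|R4) = 1 − 0.813 = 0.187.
P(C) = P(C|R1)·P(R1) + P(C|R2)·P(R2) + P(C|R3)·P(R3) + P(C|R4)·P(R4)
      = 0.057·0.07 + 0.068·0.27 + 0.11·0.61 + 0.187·0.05
      = 0.00399 + 0.01836 + 0.0671 + 0.00935 = 0.0988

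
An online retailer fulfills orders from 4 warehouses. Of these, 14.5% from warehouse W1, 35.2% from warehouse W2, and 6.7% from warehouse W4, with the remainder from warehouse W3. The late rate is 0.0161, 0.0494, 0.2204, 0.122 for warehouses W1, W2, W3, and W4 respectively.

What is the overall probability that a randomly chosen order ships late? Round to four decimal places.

0.1240

P(W3) = 1 − (0.145 + 0.352 + 0.067) = 0.436.
P(L) = P(L|W1)·P(W1) + P(L|W2)·P(W2) + P(L|W3)·P(W3) + P(L|W4)·P(W4)
      = 0.0161·0.145 + 0.0494·0.352 + 0.2204·0.436 + 0.122·0.067
      = 0.0023345 + 0.0173888 + 0.0960944 + 0.008174 = 0.1239917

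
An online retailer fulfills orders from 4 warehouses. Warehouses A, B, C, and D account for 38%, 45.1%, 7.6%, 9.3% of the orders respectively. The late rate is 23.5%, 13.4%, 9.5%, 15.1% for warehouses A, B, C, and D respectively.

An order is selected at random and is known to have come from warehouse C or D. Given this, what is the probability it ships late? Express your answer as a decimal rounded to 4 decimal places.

Let S = {C, D}.
P(S) = 0.076 + 0.093 = 0.169.
P(L ∩ S) = 0.095·0.076 + 0.151·0.093 = 0.00722 + 0.014043 = 0.021263.
P(L | S) = 0.021263 / 0.169 = 0.125817…

P(L|S) ≈ 0.1258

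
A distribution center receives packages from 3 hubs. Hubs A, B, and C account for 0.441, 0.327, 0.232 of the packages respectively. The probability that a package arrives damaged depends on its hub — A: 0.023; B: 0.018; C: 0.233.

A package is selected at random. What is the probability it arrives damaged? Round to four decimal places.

P(D) = P(D|A)·P(A) + P(D|B)·P(B) + P(D|C)·P(C)
      = 0.023·0.441 + 0.018·0.327 + 0.233·0.232
      = 0.010143 + 0.005886 + 0.054056 = 0.070085

P(D) ≈ 0.0701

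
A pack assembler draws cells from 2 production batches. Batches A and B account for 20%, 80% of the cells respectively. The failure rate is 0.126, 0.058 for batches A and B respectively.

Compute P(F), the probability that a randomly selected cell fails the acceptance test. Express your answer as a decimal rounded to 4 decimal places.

P(F) ≈ 0.0716

By the law of total probability,
P(F) = P(F|A)·P(A) + P(F|B)·P(B)
      = 0.126·0.2 + 0.058·0.8
      = 0.0252 + 0.0464 = 0.0716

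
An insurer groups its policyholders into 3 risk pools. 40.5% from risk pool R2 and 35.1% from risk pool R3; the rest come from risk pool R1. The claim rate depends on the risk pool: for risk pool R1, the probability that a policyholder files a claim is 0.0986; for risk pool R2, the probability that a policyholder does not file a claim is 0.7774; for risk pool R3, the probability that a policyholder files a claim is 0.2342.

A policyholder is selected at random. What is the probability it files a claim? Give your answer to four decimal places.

P(R1) = 1 − (0.405 + 0.351) = 0.244.
P(C|R2) = 1 − 0.7774 = 0.2226.
By the law of total probability,
P(C) = P(C|R1)·P(R1) + P(C|R2)·P(R2) + P(C|R3)·P(R3)
      = 0.0986·0.244 + 0.2226·0.405 + 0.2342·0.351
      = 0.0240584 + 0.090153 + 0.0822042 = 0.1964156

0.1964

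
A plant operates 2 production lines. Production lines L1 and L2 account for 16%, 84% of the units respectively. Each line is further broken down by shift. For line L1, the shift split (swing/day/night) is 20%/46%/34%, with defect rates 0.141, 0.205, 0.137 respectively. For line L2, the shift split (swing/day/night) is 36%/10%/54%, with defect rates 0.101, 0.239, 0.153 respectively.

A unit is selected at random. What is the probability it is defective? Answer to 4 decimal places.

P(D) ≈ 0.1471

P(D|L1) = 0.2·0.141 + 0.46·0.205 + 0.34·0.137 = 0.0282 + 0.0943 + 0.04658 = 0.16908
P(D|L2) = 0.36·0.101 + 0.1·0.239 + 0.54·0.153 = 0.03636 + 0.0239 + 0.08262 = 0.14288
Then overall,
P(D) = 0.16·0.16908 + 0.84·0.14288
      = 0.0270528 + 0.1200192 = 0.147072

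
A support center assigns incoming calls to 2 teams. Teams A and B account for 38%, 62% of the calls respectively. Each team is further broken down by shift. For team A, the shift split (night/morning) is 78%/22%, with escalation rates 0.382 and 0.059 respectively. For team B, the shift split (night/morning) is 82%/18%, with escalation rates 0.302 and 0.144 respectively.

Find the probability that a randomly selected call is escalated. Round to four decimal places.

P(E) ≈ 0.2878

P(E|A) = 0.78·0.382 + 0.22·0.059 = 0.29796 + 0.01298 = 0.31094
P(E|B) = 0.82·0.302 + 0.18·0.144 = 0.24764 + 0.02592 = 0.27356
Then overall,
P(E) = 0.38·0.31094 + 0.62·0.27356
      = 0.1181572 + 0.1696072 = 0.2877644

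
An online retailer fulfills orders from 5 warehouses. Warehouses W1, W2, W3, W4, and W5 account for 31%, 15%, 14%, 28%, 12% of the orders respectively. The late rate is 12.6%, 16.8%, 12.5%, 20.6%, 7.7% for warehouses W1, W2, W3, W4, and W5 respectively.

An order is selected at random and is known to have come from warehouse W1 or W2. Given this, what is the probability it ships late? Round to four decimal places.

P(L|S) ≈ 0.1397

Let S = {W1, W2}.
P(S) = 0.31 + 0.15 = 0.46.
P(L ∩ S) = 0.126·0.31 + 0.168·0.15 = 0.03906 + 0.0252 = 0.06426.
P(L | S) = 0.06426 / 0.46 = 0.139696…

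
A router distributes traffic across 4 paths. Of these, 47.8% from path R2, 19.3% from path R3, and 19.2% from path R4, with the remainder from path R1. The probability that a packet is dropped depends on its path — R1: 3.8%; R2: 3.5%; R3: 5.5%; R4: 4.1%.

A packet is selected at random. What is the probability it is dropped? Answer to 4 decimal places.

P(R1) = 1 − (0.478 + 0.193 + 0.192) = 0.137.
Using total probability over the partition,
P(L) = P(L|R1)·P(R1) + P(L|R2)·P(R2) + P(L|R3)·P(R3) + P(L|R4)·P(R4)
      = 0.038·0.137 + 0.035·0.478 + 0.055·0.193 + 0.041·0.192
      = 0.005206 + 0.01673 + 0.010615 + 0.007872 = 0.040423

0.0404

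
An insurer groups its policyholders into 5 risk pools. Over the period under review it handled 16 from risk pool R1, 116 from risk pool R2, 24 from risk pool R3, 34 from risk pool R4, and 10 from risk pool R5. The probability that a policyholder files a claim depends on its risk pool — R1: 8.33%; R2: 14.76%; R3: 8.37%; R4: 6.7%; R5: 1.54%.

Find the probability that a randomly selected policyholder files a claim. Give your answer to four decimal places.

P(C) ≈ 0.1145

Total: 16 + 116 + 24 + 34 + 10 = 200.
P(R1) = 16/200 = 0.08. P(R2) = 116/200 = 0.58. P(R3) = 24/200 = 0.12. P(R4) = 34/200 = 0.17. P(R5) = 10/200 = 0.05.
By the law of total probability,
P(C) = P(C|R1)·P(R1) + P(C|R2)·P(R2) + P(C|R3)·P(R3) + P(C|R4)·P(R4) + P(C|R5)·P(R5)
      = 0.0833·0.08 + 0.1476·0.58 + 0.0837·0.12 + 0.067·0.17 + 0.0154·0.05
      = 0.006664 + 0.085608 + 0.010044 + 0.01139 + 0.00077 = 0.114476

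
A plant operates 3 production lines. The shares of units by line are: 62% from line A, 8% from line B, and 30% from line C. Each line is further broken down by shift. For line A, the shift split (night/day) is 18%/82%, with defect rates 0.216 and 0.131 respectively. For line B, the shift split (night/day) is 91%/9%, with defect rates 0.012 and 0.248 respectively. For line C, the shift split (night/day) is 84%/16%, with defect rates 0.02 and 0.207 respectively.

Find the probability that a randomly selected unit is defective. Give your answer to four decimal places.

P(D) ≈ 0.1083

P(D|A) = 0.18·0.216 + 0.82·0.131 = 0.03888 + 0.10742 = 0.1463
P(D|B) = 0.91·0.012 + 0.09·0.248 = 0.01092 + 0.02232 = 0.03324
P(D|C) = 0.84·0.02 + 0.16·0.207 = 0.0168 + 0.03312 = 0.04992
By total probability over the outer partition,
P(D) = 0.62·0.1463 + 0.08·0.03324 + 0.3·0.04992
      = 0.090706 + 0.0026592 + 0.014976 = 0.1083412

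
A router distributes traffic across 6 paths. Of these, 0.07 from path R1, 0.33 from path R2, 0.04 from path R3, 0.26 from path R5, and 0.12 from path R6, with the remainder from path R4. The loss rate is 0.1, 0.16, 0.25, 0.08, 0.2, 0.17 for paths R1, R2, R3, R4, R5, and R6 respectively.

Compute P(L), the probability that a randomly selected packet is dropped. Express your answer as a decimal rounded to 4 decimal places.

P(R4) = 1 − (0.07 + 0.33 + 0.04 + 0.26 + 0.12) = 0.18.
Summing over the partition,
P(L) = P(L|R1)·P(R1) + P(L|R2)·P(R2) + P(L|R3)·P(R3) + P(L|R4)·P(R4) + P(L|R5)·P(R5) + P(L|R6)·P(R6)
      = 0.1·0.07 + 0.16·0.33 + 0.25·0.04 + 0.08·0.18 + 0.2·0.26 + 0.17·0.12
      = 0.007 + 0.0528 + 0.01 + 0.0144 + 0.052 + 0.0204 = 0.1566

P(L) ≈ 0.1566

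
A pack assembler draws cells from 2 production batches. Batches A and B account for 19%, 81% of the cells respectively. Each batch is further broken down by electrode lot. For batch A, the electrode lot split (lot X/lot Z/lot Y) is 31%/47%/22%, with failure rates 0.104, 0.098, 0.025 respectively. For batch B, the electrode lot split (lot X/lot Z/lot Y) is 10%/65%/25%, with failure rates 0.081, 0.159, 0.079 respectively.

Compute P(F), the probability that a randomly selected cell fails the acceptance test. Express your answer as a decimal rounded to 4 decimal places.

P(F|A) = 0.31·0.104 + 0.47·0.098 + 0.22·0.025 = 0.03224 + 0.04606 + 0.0055 = 0.0838
P(F|B) = 0.1·0.081 + 0.65·0.159 + 0.25·0.079 = 0.0081 + 0.10335 + 0.01975 = 0.1312
By total probability over the outer partition,
P(F) = 0.19·0.0838 + 0.81·0.1312
      = 0.015922 + 0.106272 = 0.122194

0.1222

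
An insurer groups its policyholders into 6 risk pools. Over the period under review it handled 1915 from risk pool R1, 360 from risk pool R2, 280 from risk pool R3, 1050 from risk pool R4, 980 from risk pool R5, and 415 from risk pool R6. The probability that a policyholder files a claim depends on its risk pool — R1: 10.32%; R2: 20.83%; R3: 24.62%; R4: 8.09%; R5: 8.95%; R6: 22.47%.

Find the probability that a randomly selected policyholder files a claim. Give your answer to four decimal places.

P(C) ≈ 0.1215

Total: 1915 + 360 + 280 + 1050 + 980 + 415 = 5000.
P(R1) = 1915/5000 = 0.383. P(R2) = 360/5000 = 0.072. P(R3) = 280/5000 = 0.056. P(R4) = 1050/5000 = 0.21. P(R5) = 980/5000 = 0.196. P(R6) = 415/5000 = 0.083.
P(C) = P(C|R1)·P(R1) + P(C|R2)·P(R2) + P(C|R3)·P(R3) + P(C|R4)·P(R4) + P(C|R5)·P(R5) + P(C|R6)·P(R6)
      = 0.1032·0.383 + 0.2083·0.072 + 0.2462·0.056 + 0.0809·0.21 + 0.0895·0.196 + 0.2247·0.083
      = 0.0395256 + 0.0149976 + 0.0137872 + 0.016989 + 0.017542 + 0.0186501 = 0.1214915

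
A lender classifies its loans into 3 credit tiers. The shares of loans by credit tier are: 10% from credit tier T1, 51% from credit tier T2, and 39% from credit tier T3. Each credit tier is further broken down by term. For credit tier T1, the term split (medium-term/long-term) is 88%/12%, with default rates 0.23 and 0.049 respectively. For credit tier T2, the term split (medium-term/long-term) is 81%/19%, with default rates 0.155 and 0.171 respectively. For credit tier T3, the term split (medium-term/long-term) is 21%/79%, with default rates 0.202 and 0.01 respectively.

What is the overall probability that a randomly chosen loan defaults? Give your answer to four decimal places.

P(D) ≈ 0.1211

P(D|T1) = 0.88·0.23 + 0.12·0.049 = 0.2024 + 0.00588 = 0.20828
P(D|T2) = 0.81·0.155 + 0.19·0.171 = 0.12555 + 0.03249 = 0.15804
P(D|T3) = 0.21·0.202 + 0.79·0.01 = 0.04242 + 0.0079 = 0.05032
By total probability over the outer partition,
P(D) = 0.1·0.20828 + 0.51·0.15804 + 0.39·0.05032
      = 0.020828 + 0.0806004 + 0.0196248 = 0.1210532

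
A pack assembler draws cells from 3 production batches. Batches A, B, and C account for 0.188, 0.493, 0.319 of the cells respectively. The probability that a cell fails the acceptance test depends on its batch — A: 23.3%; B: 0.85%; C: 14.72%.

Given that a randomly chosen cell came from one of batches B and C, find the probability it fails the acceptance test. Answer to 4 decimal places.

Let S = {B, C}.
P(S) = 0.493 + 0.319 = 0.812.
P(F ∩ S) = 0.0085·0.493 + 0.1472·0.319 = 0.0041905 + 0.0469568 = 0.0511473.
P(F | S) = 0.0511473 / 0.812 = 0.062989…

P(F|S) ≈ 0.0630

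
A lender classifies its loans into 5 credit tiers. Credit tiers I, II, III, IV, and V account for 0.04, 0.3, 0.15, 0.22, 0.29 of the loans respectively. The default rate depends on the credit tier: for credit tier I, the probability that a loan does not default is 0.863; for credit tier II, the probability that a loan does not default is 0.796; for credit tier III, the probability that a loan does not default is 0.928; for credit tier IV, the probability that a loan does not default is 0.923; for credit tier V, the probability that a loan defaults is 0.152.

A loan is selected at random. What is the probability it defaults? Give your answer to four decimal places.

P(D|I) = 1 − 0.863 = 0.137.
P(D|II) = 1 − 0.796 = 0.204.
P(D|III) = 1 − 0.928 = 0.072.
P(D|IV) = 1 − 0.923 = 0.077.
Using total probability over the partition,
P(D) = P(D|I)·P(I) + P(D|II)·P(II) + P(D|III)·P(III) + P(D|IV)·P(IV) + P(D|V)·P(V)
      = 0.137·0.04 + 0.204·0.3 + 0.072·0.15 + 0.077·0.22 + 0.152·0.29
      = 0.00548 + 0.0612 + 0.0108 + 0.01694 + 0.04408 = 0.1385

0.1385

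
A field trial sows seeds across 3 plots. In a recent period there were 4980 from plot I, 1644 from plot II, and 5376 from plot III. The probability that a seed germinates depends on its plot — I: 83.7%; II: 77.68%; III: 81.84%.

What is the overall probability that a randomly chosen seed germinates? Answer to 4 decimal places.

0.8204

Total: 4980 + 1644 + 5376 = 12000.
P(I) = 4980/12000 = 0.415. P(II) = 1644/12000 = 0.137. P(III) = 5376/12000 = 0.448.
By the law of total probability,
P(G) = P(G|I)·P(I) + P(G|II)·P(II) + P(G|III)·P(III)
      = 0.837·0.415 + 0.7768·0.137 + 0.8184·0.448
      = 0.347355 + 0.1064216 + 0.3666432 = 0.8204198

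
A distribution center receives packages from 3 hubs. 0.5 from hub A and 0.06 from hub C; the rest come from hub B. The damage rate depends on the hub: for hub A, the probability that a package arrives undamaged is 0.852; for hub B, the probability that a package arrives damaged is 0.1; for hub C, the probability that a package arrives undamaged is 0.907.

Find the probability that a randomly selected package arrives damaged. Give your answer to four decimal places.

P(B) = 1 − (0.5 + 0.06) = 0.44.
P(D|A) = 1 − 0.852 = 0.148.
P(D|C) = 1 − 0.907 = 0.093.
P(D) = P(D|A)·P(A) + P(D|B)·P(B) + P(D|C)·P(C)
      = 0.148·0.5 + 0.1·0.44 + 0.093·0.06
      = 0.074 + 0.044 + 0.00558 = 0.12358

P(D) ≈ 0.1236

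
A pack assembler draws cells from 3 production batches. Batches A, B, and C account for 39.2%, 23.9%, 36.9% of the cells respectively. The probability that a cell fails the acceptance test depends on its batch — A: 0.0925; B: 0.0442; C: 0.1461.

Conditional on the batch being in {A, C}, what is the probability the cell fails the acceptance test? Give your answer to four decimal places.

Let S = {A, C}.
P(S) = 0.392 + 0.369 = 0.761.
P(F ∩ S) = 0.0925·0.392 + 0.1461·0.369 = 0.03626 + 0.0539109 = 0.0901709.
P(F | S) = 0.0901709 / 0.761 = 0.118490…

P(F|S) ≈ 0.1185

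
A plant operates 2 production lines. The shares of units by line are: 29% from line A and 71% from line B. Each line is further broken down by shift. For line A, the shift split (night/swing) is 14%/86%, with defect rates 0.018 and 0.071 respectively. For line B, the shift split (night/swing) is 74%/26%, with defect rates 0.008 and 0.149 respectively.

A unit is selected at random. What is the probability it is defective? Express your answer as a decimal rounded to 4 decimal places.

P(D|A) = 0.14·0.018 + 0.86·0.071 = 0.00252 + 0.06106 = 0.06358
P(D|B) = 0.74·0.008 + 0.26·0.149 = 0.00592 + 0.03874 = 0.04466
By total probability over the outer partition,
P(D) = 0.29·0.06358 + 0.71·0.04466
      = 0.0184382 + 0.0317086 = 0.0501468

0.0501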